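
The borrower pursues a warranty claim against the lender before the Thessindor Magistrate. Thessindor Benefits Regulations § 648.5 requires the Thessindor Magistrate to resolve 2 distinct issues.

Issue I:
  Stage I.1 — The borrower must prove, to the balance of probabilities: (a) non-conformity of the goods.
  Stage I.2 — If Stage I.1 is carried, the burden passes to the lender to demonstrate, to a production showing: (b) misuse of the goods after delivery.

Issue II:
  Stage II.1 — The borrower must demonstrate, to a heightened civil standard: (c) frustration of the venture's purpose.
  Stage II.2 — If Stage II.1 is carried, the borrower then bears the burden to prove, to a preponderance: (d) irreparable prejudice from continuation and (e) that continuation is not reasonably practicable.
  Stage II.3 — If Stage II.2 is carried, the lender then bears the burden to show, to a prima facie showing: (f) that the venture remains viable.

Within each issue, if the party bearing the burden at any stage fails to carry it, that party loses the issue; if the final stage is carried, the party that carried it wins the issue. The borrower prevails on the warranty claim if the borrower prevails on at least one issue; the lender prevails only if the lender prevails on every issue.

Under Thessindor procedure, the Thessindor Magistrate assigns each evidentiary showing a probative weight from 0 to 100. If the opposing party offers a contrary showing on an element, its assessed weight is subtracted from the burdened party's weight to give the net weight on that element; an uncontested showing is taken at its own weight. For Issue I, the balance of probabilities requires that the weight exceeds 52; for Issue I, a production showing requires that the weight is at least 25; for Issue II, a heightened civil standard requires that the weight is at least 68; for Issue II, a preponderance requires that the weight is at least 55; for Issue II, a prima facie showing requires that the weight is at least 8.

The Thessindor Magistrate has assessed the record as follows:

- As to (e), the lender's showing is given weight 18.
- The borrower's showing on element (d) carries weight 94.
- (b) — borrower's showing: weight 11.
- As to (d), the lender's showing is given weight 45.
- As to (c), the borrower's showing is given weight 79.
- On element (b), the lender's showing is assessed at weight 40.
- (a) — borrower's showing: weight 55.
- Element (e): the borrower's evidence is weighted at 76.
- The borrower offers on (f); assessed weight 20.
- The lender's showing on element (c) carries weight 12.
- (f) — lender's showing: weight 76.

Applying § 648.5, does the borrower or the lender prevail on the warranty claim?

— Issue I —
At Stage I.1 the borrower must meet the balance of probabilities (weight exceeds 52): on (a) the weight is 55, which does exceed 52, so (a) meets the standard.
  All elements met. The burden passes to the lender.
At Stage I.2 the lender must meet a production showing (weight is at least 25): on (b) the weight is 40 less the opposing 11 gives net 29, which does reach 25, so (b) meets the standard.
  All elements met at the final stage.
With every stage satisfied, the lender prevails on this issue.
— Issue II —
Stage II.1 — burden on borrower; standard: a heightened civil standard (weight is at least 68).
    (c): 79 − 12 = 67 < 68 [not met]
  The borrower does not carry Stage II.1.
So the lender prevails on this issue.
Per-issue: Issue I → lender; Issue II → lender. The borrower must prevail on at least one issue; overall, the lender prevails.

lender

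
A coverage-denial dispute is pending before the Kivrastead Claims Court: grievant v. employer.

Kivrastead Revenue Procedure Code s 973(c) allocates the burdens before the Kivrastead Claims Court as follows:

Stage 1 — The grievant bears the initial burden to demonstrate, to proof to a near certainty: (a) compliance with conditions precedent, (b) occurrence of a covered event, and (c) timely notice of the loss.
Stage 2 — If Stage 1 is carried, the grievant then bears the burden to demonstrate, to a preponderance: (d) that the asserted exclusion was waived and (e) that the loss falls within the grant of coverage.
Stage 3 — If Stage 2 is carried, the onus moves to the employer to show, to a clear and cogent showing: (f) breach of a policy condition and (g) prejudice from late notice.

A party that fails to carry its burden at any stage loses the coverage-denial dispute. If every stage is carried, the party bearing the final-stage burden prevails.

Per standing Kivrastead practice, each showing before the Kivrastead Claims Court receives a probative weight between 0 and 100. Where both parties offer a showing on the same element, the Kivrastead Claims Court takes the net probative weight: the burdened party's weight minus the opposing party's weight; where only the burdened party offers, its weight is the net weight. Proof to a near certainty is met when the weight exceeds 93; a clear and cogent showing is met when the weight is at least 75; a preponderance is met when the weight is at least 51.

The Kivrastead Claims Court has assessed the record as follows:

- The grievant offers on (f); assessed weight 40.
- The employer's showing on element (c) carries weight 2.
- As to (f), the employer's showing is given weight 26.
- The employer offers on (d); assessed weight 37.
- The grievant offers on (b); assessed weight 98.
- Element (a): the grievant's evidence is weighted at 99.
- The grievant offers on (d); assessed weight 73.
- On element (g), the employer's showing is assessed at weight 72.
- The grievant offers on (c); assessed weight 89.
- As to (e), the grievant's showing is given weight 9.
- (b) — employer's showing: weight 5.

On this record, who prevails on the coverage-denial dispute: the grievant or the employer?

Stage 1 (grievant, proof to a near certainty, weight exceeds 93): (a) 99 > 93 — meets; (b) net 98−5=93 ≤ 93 — fails; (c) net 89−2=87 ≤ 93 — fails.
  Stage 1 not carried; the grievant fails its burden.
So the employer prevails.

employer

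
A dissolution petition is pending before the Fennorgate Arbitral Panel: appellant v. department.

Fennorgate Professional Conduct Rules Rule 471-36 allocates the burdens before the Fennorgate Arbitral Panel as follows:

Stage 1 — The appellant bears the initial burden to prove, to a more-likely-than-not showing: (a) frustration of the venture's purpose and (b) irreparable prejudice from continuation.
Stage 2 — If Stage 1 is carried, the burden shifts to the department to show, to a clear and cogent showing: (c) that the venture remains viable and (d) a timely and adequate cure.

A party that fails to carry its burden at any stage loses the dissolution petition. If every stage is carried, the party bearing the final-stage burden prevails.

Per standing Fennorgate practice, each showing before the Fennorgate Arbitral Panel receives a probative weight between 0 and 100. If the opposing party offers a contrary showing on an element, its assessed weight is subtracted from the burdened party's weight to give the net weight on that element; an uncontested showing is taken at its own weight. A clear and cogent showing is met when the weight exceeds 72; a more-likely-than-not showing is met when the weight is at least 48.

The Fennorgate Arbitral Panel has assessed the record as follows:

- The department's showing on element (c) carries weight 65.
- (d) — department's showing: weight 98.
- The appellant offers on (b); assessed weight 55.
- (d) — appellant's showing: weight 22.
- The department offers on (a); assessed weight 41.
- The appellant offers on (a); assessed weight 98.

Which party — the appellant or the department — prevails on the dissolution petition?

appellant

Stage 1 (appellant, a more-likely-than-not showing, weight is at least 48): (a) net 98−41=57 ≥ 48 — meets; (b) 55 ≥ 48 — meets.
  Stage 1 is satisfied; the onus moves to the department.
Stage 2 (department, a clear and cogent showing, weight exceeds 72): (c) 65 ≤ 72 — fails; (d) net 98−22=76 > 72 — meets.
  Not every element is met, so the department fails to carry Stage 2.
The analysis ends at Stage 2; the appellant prevails.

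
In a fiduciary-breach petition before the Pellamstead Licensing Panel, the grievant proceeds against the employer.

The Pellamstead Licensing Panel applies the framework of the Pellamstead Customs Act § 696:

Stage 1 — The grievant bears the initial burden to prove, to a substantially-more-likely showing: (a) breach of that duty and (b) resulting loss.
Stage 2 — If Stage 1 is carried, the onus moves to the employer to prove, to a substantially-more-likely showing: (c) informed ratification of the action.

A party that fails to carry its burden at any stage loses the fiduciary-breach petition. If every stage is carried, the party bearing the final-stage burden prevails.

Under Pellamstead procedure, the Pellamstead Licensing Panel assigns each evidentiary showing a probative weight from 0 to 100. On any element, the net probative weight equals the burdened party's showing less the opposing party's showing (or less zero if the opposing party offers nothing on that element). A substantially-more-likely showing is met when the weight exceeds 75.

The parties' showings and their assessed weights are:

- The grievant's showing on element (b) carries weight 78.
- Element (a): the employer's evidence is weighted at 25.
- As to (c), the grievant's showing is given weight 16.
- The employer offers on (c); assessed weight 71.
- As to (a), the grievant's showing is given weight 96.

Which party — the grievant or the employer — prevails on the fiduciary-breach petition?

Stage 1 — burden on grievant; standard: a substantially-more-likely showing (weight exceeds 75).
    (a): 96 − 25 = 71 ≤ 75 [not met]
    (b): 78 > 75 [met]
  The grievant does not carry Stage 1.
The employer prevails.

employer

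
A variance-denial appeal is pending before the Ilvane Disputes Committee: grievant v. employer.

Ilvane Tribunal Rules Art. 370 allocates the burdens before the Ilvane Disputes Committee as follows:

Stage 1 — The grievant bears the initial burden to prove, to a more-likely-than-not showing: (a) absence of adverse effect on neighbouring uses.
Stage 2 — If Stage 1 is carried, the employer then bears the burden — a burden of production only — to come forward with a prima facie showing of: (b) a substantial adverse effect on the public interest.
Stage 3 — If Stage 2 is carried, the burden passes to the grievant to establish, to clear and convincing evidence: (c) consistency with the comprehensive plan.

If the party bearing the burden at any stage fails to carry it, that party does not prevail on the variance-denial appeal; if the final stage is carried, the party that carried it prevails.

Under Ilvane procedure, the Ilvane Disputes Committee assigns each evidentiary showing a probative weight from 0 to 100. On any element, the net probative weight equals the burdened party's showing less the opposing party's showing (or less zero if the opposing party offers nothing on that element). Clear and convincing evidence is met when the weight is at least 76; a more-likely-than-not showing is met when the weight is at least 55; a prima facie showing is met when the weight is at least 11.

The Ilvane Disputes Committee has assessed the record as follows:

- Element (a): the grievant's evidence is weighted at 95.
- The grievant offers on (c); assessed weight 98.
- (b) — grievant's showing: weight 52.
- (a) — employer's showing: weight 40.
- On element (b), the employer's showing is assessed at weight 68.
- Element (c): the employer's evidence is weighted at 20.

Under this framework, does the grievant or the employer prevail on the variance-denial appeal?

grievant

At Stage 1 the grievant must meet a more-likely-than-not showing (weight is at least 55): on (a) the weight is 95 less the opposing 40 gives net 55, which does reach 55, so (a) meets the standard.
  The grievant carries Stage 1; the employer now bears the burden.
At Stage 2 the employer must meet a prima facie showing (weight is at least 11): on (b) the weight is 68 less the opposing 52 gives net 16, ≥ 11, so (b) meets the standard.
  The employer carries Stage 2; the grievant now bears the burden.
At Stage 3 the grievant must meet clear and convincing evidence (weight is at least 76): on (c) the weight is 98 less the opposing 20 gives net 78, ≥ 76, so (c) meets the standard.
  Stage 3 carried; the final stage is satisfied.
All stages carried — the grievant prevails.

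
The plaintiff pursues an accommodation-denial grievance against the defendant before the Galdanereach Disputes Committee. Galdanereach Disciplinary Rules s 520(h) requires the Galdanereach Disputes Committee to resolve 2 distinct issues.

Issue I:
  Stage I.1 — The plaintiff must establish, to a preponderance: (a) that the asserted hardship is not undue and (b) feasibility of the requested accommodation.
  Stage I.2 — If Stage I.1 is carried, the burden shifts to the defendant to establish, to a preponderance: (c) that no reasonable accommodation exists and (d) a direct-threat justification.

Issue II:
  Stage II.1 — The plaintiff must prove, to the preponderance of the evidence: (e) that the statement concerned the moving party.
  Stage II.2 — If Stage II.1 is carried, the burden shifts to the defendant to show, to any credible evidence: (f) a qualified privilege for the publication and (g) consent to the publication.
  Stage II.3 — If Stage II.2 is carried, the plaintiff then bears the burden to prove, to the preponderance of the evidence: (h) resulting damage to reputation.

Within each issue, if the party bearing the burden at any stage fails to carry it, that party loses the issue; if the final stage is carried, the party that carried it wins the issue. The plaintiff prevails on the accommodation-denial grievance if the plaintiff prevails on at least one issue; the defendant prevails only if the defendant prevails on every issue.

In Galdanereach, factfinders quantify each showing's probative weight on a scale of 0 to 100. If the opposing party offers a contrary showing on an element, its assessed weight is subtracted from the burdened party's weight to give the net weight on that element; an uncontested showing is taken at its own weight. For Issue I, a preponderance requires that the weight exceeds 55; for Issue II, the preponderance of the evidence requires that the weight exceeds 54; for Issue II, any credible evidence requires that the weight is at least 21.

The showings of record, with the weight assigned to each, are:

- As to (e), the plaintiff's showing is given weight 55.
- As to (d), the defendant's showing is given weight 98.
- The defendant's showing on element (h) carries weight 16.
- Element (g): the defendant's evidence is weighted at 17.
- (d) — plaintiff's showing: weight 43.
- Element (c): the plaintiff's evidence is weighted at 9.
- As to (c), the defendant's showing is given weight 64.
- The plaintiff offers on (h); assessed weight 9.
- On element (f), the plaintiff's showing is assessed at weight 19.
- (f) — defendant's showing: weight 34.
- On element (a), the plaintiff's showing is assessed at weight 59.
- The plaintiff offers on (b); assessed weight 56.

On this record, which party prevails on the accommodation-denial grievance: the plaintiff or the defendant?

— Issue I —
Stage I.1 — burden on plaintiff; standard: a preponderance (weight exceeds 55).
    (a): 59 > 55 [met]
    (b): 56 > 55 [met]
  All elements met. The burden passes to the defendant.
Stage I.2 — burden on defendant; standard: a preponderance (weight exceeds 55).
    (c): 64 − 9 = 55 ≤ 55 [not met]
    (d): 98 − 43 = 55 ≤ 55 [not met]
  The defendant does not carry Stage I.2.
The plaintiff prevails on this issue.
— Issue II —
Stage II.1 — burden on plaintiff; standard: the preponderance of the evidence (weight exceeds 54).
    (e): 55 > 54 [met]
  Stage II.1 carried; the burden shifts to the defendant.
Stage II.2 — burden on defendant; standard: any credible evidence (weight is at least 21).
    (f): 34 − 19 = 15 < 21 [not met]
    (g): 17 < 21 [not met]
  The defendant does not carry Stage II.2.
The plaintiff prevails on this issue.
Per-issue: Issue I → plaintiff; Issue II → plaintiff. The plaintiff must prevail on at least one issue; overall, the plaintiff prevails.

plaintiff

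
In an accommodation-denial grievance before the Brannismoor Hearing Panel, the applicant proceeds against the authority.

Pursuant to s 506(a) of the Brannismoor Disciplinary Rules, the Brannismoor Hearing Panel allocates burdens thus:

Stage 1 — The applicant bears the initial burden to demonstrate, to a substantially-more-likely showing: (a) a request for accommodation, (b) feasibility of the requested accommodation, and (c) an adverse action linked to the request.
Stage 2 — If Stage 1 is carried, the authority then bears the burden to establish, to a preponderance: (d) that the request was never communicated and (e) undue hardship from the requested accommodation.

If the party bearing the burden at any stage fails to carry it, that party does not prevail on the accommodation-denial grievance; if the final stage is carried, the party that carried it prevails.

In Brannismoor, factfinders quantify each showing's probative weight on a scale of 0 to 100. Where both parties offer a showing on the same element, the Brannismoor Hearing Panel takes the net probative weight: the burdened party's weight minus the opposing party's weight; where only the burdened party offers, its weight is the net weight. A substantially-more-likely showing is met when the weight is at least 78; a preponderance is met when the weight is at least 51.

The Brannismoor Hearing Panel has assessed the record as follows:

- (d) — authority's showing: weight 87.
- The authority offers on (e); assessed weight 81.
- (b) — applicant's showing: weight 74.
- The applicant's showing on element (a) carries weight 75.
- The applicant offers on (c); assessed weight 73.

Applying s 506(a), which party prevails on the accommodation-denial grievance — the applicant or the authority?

At Stage 1 the applicant must meet a substantially-more-likely showing (weight is at least 78): on (a) the weight is 75, which does not reach 78, so (a) does not meet the standard; on (b) the weight is 74, which does not reach 78, so (b) does not meet the standard; on (c) the weight is 73, which does not reach 78, so (c) does not meet the standard.
  Not every element is met, so the applicant fails to carry Stage 1.
The authority prevails.

authority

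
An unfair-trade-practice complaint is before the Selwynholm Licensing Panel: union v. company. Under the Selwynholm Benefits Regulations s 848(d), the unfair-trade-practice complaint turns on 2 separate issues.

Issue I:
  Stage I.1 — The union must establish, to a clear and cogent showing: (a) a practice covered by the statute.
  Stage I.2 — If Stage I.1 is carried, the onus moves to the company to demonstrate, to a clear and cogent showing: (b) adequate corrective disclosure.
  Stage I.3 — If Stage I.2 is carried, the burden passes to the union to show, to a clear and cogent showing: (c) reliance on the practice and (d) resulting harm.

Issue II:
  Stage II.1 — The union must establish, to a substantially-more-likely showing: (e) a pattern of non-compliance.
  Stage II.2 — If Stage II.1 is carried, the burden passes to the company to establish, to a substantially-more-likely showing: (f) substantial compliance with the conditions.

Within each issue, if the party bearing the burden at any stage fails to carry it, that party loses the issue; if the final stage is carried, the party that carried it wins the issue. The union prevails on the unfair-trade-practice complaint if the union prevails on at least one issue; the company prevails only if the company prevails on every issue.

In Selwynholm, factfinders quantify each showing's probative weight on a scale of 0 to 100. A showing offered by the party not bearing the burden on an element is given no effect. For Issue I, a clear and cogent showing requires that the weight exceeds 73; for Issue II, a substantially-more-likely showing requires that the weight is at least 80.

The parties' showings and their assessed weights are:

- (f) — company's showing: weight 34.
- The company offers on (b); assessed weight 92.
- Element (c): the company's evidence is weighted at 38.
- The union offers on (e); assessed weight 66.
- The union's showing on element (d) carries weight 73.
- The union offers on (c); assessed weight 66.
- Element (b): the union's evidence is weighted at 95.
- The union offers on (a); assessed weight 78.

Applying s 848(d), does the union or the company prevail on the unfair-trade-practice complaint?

— Issue I —
Stage I.1 — burden on union; standard: a clear and cogent showing (weight exceeds 73).
    (a): 78 > 73 [met]
  Stage I.1 is satisfied; the onus moves to the company.
Stage I.2 — burden on company; standard: a clear and cogent showing (weight exceeds 73).
    (b): 92 (union's 95 disregarded) > 73 [met]
  Stage I.2 carried; the burden shifts to the union.
Stage I.3 — burden on union; standard: a clear and cogent showing (weight exceeds 73).
    (c): 66 (company's 38 disregarded) ≤ 73 [not met]
    (d): 73 ≤ 73 [not met]
  Not every element is met, so the union fails to carry Stage I.3.
The analysis ends at Stage I.3; the company prevails on this issue.
— Issue II —
At Stage II.1 the union must meet a substantially-more-likely showing (weight is at least 80): on (e) the weight is 66, which does not reach 80, so (e) does not meet the standard.
  Stage II.1 not carried; the union fails its burden.
The company prevails on this issue.
Per-issue: Issue I → company; Issue II → company. The union must prevail on at least one issue; overall, the company prevails.

company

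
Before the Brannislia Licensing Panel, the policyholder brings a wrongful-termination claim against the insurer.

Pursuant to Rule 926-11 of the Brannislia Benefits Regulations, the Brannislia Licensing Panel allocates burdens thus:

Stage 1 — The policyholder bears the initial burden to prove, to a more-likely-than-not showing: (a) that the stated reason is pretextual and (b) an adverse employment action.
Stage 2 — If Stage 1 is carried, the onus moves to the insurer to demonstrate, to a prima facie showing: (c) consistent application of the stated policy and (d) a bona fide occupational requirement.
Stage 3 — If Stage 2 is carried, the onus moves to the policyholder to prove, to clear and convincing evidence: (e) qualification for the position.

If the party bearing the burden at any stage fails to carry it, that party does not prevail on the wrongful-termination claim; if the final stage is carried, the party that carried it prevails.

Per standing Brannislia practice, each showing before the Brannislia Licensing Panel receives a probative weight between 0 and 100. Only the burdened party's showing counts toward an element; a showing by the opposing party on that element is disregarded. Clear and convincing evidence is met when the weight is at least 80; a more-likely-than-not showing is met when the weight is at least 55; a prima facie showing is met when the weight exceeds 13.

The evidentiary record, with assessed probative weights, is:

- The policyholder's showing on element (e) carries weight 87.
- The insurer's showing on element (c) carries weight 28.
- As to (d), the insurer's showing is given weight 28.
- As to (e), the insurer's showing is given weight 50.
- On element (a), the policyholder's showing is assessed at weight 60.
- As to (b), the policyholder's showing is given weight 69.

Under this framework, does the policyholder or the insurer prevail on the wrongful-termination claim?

policyholder

At Stage 1 the policyholder must meet a more-likely-than-not showing (weight is at least 55): on (a) the weight is 60, ≥ 55, so (a) meets the standard; on (b) the weight is 69, ≥ 55, so (b) meets the standard.
  Stage 1 carried; the burden shifts to the insurer.
At Stage 2 the insurer must meet a prima facie showing (weight exceeds 13): on (c) the weight is 28, which does exceed 13, so (c) meets the standard; on (d) the weight is 28, > 13, so (d) meets the standard.
  The insurer carries Stage 2; the policyholder now bears the burden.
At Stage 3 the policyholder must meet clear and convincing evidence (weight is at least 80): on (e) the weight is 87 (the insurer's 50 is given no effect), ≥ 80, so (e) meets the standard.
  The policyholder carries the last stage.
Every stage carried; the policyholder prevails.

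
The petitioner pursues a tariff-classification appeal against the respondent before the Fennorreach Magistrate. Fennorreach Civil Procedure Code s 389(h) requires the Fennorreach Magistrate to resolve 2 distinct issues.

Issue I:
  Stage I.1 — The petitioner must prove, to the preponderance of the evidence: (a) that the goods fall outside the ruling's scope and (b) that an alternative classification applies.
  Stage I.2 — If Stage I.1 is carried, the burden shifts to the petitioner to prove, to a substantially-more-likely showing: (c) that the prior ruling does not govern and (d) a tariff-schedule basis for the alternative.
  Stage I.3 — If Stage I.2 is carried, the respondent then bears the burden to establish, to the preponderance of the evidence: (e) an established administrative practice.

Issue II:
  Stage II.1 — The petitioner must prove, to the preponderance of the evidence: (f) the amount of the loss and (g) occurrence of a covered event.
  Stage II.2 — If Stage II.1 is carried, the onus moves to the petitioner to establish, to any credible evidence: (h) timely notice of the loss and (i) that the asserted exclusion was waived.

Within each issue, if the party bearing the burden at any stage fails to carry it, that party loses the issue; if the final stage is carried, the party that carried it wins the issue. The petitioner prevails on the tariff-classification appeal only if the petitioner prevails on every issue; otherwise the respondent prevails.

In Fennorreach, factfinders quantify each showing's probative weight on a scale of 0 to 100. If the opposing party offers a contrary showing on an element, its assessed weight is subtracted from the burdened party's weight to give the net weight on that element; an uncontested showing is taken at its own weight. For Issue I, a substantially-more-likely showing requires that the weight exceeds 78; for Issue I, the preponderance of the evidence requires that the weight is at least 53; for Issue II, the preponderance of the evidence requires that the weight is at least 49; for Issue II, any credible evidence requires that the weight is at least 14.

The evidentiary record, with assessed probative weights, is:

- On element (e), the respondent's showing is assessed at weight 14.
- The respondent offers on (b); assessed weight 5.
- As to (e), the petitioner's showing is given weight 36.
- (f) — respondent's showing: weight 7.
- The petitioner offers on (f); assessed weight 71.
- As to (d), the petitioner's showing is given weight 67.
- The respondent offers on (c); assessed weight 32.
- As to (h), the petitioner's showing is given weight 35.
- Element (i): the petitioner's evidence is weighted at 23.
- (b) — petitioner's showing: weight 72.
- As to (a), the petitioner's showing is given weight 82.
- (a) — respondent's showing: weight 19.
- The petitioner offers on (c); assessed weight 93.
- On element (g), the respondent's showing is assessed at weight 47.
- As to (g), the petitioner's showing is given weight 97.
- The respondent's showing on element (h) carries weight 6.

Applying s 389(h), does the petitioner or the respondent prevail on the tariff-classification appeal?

respondent

— Issue I —
At Stage I.1 the petitioner must meet the preponderance of the evidence (weight is at least 53): on (a) the weight is 82 less the opposing 19 gives net 63, ≥ 53, so (a) meets the standard; on (b) the weight is 72 less the opposing 5 gives net 67, ≥ 53, so (b) meets the standard.
  Stage I.1 carried; the burden remains with the petitioner.
At Stage I.2 the petitioner must meet a substantially-more-likely showing (weight exceeds 78): on (c) the weight is 93 less the opposing 32 gives net 61, ≤ 78, so (c) does not meet the standard; on (d) the weight is 67, ≤ 78, so (d) does not meet the standard.
  Not every element is met, so the petitioner fails to carry Stage I.2.
So the respondent prevails on this issue.
— Issue II —
Stage II.1 (petitioner, the preponderance of the evidence, weight is at least 49): (f) net 71−7=64 ≥ 49 — meets; (g) net 97−47=50 ≥ 49 — meets.
  Stage II.1 is satisfied; the petitioner continues to bear the burden.
Stage II.2 (petitioner, any credible evidence, weight is at least 14): (h) net 35−6=29 ≥ 14 — meets; (i) 23 ≥ 14 — meets.
  The petitioner carries the last stage.
With every stage satisfied, the petitioner prevails on this issue.
Per-issue: Issue I → respondent; Issue II → petitioner. The petitioner must prevail on every issue; overall, the respondent prevails.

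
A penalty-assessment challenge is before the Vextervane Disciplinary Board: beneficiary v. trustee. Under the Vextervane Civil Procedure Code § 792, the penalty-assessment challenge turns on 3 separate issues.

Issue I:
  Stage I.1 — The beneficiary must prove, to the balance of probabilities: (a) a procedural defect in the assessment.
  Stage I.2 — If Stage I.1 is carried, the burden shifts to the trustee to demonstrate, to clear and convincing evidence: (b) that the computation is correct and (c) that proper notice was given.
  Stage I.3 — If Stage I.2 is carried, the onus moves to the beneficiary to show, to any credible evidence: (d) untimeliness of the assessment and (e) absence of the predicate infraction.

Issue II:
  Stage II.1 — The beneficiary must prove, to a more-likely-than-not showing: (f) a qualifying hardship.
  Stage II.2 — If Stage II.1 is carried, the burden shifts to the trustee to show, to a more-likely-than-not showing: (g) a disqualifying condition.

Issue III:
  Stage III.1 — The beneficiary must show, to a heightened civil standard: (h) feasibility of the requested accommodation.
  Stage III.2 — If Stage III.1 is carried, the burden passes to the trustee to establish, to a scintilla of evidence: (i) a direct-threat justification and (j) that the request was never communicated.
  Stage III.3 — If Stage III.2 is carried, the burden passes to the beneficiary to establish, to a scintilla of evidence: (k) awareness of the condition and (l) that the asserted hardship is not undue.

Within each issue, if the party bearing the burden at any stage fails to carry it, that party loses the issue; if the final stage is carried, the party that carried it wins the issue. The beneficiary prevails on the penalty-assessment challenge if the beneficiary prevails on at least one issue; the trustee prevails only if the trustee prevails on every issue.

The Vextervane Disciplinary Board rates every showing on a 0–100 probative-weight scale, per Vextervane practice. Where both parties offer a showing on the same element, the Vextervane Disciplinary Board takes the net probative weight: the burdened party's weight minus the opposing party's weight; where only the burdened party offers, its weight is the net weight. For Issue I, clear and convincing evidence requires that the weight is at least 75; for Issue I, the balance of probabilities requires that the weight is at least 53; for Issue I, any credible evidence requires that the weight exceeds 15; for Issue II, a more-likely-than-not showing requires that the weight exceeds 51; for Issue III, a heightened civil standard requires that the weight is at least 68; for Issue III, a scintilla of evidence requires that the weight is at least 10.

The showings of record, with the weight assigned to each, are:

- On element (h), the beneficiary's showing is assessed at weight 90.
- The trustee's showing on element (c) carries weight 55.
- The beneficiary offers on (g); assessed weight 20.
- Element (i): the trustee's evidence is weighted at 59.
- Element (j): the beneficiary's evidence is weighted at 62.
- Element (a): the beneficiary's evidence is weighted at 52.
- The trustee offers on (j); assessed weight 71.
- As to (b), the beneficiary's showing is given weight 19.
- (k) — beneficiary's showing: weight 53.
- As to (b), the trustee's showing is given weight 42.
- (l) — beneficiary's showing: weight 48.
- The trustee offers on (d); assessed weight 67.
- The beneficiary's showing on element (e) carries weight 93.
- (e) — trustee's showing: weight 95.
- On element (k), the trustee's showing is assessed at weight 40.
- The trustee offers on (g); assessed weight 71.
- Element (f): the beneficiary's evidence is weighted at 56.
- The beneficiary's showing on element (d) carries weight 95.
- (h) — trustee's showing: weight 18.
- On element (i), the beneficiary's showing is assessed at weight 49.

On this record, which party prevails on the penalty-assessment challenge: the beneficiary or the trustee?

beneficiary

— Issue I —
At Stage I.1 the beneficiary must meet the balance of probabilities (weight is at least 53): on (a) the weight is 52, which does not reach 53, so (a) does not meet the standard.
  Stage I.1 not carried; the beneficiary fails its burden.
So the trustee prevails on this issue.
— Issue II —
Stage II.1 — burden on beneficiary; standard: a more-likely-than-not showing (weight exceeds 51).
    (f): 56 > 51 [met]
  Stage II.1 is satisfied; the onus moves to the trustee.
Stage II.2 — burden on trustee; standard: a more-likely-than-not showing (weight exceeds 51).
    (g): 71 − 20 = 51 ≤ 51 [not met]
  The trustee does not carry Stage II.2.
So the beneficiary prevails on this issue.
— Issue III —
Stage III.1 — burden on beneficiary; standard: a heightened civil standard (weight is at least 68).
    (h): 90 − 18 = 72 ≥ 68 [met]
  Stage III.1 carried; the burden shifts to the trustee.
Stage III.2 — burden on trustee; standard: a scintilla of evidence (weight is at least 10).
    (i): 59 − 49 = 10 ≥ 10 [met]
    (j): 71 − 62 = 9 < 10 [not met]
  Stage III.2 not carried; the trustee fails its burden.
So the beneficiary prevails on this issue.
Per-issue: Issue I → trustee; Issue II → beneficiary; Issue III → beneficiary. The beneficiary must prevail on at least one issue; overall, the beneficiary prevails.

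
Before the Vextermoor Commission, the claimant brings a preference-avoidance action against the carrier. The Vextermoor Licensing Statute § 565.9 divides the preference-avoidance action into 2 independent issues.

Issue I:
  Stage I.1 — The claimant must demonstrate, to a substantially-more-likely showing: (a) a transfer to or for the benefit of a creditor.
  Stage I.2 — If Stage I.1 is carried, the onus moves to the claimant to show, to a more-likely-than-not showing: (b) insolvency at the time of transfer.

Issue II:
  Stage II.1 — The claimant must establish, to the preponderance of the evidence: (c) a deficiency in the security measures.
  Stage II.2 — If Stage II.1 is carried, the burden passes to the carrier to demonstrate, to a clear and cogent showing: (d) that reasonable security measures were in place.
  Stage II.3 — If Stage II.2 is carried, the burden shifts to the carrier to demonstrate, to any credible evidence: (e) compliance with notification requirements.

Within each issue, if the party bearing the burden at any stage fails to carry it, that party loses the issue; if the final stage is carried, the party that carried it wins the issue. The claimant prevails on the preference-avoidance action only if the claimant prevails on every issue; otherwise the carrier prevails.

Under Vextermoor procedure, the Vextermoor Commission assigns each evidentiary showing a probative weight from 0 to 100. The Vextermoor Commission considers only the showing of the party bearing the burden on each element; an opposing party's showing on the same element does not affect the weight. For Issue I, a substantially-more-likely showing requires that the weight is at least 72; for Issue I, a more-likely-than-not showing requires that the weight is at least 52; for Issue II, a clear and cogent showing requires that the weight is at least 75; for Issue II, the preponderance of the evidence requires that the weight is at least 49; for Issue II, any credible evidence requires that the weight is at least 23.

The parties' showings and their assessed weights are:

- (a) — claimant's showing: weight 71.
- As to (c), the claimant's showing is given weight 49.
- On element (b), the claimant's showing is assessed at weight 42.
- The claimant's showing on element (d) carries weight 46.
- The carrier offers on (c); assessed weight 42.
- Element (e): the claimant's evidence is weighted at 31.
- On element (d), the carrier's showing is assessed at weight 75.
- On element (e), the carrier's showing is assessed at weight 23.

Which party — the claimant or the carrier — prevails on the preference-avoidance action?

carrier

— Issue I —
At Stage I.1 the claimant must meet a substantially-more-likely showing (weight is at least 72): on (a) the weight is 71, < 72, so (a) does not meet the standard.
  The claimant does not carry Stage I.1.
The analysis ends at Stage I.1; the carrier prevails on this issue.
— Issue II —
At Stage II.1 the claimant must meet the preponderance of the evidence (weight is at least 49): on (c) the weight is 49 (the carrier's 42 is given no effect), which does reach 49, so (c) meets the standard.
  All elements met. The burden passes to the carrier.
At Stage II.2 the carrier must meet a clear and cogent showing (weight is at least 75): on (d) the weight is 75 (the claimant's 46 is given no effect), ≥ 75, so (d) meets the standard.
  Stage II.2 is satisfied; the carrier continues to bear the burden.
At Stage II.3 the carrier must meet any credible evidence (weight is at least 23): on (e) the weight is 23 (the claimant's 31 is given no effect), ≥ 23, so (e) meets the standard.
  All elements met at the final stage.
Every stage carried; the carrier prevails on this issue.
Per-issue: Issue I → carrier; Issue II → carrier. The claimant must prevail on every issue; overall, the carrier prevails.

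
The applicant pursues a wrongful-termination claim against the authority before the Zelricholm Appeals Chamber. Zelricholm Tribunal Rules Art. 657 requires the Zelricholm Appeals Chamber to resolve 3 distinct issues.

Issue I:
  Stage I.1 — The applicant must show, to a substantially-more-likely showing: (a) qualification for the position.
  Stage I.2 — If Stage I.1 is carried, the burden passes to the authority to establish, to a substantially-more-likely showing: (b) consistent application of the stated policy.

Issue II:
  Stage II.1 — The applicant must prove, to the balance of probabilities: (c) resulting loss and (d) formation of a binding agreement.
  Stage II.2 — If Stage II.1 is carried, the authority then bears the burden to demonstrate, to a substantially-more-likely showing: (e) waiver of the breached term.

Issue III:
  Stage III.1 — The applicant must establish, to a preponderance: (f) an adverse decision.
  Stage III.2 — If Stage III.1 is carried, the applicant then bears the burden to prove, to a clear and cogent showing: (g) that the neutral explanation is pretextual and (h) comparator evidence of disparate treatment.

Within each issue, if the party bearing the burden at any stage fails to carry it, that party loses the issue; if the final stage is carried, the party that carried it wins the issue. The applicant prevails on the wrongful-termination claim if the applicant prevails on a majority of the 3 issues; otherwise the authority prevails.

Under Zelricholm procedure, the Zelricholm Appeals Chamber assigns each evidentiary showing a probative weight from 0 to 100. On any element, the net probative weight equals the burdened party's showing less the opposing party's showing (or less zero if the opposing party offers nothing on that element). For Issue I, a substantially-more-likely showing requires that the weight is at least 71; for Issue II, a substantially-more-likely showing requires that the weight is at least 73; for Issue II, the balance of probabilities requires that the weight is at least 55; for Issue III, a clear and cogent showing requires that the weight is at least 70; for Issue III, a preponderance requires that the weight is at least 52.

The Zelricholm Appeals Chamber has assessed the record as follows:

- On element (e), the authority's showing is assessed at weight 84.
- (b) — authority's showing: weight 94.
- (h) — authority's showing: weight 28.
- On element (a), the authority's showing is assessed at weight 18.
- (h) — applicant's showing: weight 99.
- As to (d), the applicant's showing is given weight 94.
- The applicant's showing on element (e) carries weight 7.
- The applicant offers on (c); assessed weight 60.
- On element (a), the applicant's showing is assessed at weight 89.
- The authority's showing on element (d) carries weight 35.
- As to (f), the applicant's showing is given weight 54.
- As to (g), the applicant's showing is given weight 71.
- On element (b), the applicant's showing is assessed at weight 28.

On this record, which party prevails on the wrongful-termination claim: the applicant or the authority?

— Issue I —
At Stage I.1 the applicant must meet a substantially-more-likely showing (weight is at least 71): on (a) the weight is 89 less the opposing 18 gives net 71, ≥ 71, so (a) meets the standard.
  All elements met. The burden passes to the authority.
At Stage I.2 the authority must meet a substantially-more-likely showing (weight is at least 71): on (b) the weight is 94 less the opposing 28 gives net 66, which does not reach 71, so (b) does not meet the standard.
  Not every element is met, so the authority fails to carry Stage I.2.
The analysis ends at Stage I.2; the applicant prevails on this issue.
— Issue II —
Stage II.1 (applicant, the balance of probabilities, weight is at least 55): (c) 60 ≥ 55 — meets; (d) net 94−35=59 ≥ 55 — meets.
  The applicant carries Stage II.1; the authority now bears the burden.
Stage II.2 (authority, a substantially-more-likely showing, weight is at least 73): (e) net 84−7=77 ≥ 73 — meets.
  The authority carries the last stage.
Every stage carried; the authority prevails on this issue.
— Issue III —
At Stage III.1 the applicant must meet a preponderance (weight is at least 52): on (f) the weight is 54, ≥ 52, so (f) meets the standard.
  All elements met. The applicant retains the burden for Stage III.2.
At Stage III.2 the applicant must meet a clear and cogent showing (weight is at least 70): on (g) the weight is 71, which does reach 70, so (g) meets the standard; on (h) the weight is 99 less the opposing 28 gives net 71, which does reach 70, so (h) meets the standard.
  The applicant carries the last stage.
All stages carried — the applicant prevails on this issue.
Per-issue: Issue I → applicant; Issue II → authority; Issue III → applicant. The applicant must prevail on a majority of issues; overall, the applicant prevails.

applicant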